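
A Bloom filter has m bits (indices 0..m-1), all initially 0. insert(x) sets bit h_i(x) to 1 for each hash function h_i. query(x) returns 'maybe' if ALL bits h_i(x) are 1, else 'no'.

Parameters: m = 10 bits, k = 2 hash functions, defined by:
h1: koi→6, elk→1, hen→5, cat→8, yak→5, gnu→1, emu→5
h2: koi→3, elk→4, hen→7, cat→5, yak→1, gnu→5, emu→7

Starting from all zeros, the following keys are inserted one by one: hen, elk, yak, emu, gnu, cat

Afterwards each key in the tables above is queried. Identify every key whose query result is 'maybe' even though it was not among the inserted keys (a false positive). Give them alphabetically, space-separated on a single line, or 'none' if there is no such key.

Answer: none

Derivation:
Start: bits=0000000000
After insert 'hen': sets bits 5 7 -> bits=0000010100
After insert 'elk': sets bits 1 4 -> bits=0100110100
After insert 'yak': sets bits 1 5 -> bits=0100110100
After insert 'emu': sets bits 5 7 -> bits=0100110100
After insert 'gnu': sets bits 1 5 -> bits=0100110100
After insert 'cat': sets bits 5 8 -> bits=0100110110
Not inserted: koi — query each against bits=0100110110:
query koi: checks bit3=0, bit6=0 (has a 0) -> no => not a false positive
False positives (alphabetical): none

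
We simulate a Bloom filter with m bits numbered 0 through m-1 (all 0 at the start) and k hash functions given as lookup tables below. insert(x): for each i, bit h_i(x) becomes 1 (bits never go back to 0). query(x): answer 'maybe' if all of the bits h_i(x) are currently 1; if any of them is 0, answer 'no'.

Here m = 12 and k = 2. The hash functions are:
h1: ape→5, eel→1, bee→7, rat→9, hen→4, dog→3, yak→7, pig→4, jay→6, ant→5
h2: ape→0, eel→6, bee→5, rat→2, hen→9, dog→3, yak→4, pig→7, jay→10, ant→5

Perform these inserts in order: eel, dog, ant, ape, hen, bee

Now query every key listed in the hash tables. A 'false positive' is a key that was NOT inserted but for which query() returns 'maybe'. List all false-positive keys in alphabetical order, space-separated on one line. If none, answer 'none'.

Answer: pig yak

Derivation:
Start: bits=000000000000
After insert 'eel': sets bits 1 6 -> bits=010000100000
After insert 'dog': sets bits 3 -> bits=010100100000
After insert 'ant': sets bits 5 -> bits=010101100000
After insert 'ape': sets bits 0 5 -> bits=110101100000
After insert 'hen': sets bits 4 9 -> bits=110111100100
After insert 'bee': sets bits 5 7 -> bits=110111110100
Not inserted: jay pig rat yak — query each against bits=110111110100:
query jay: checks bit6=1, bit10=0 (has a 0) -> no => not a false positive
query pig: checks bit4=1, bit7=1 (all 1) -> maybe => FALSE POSITIVE
query rat: checks bit2=0, bit9=1 (has a 0) -> no => not a false positive
query yak: checks bit4=1, bit7=1 (all 1) -> maybe => FALSE POSITIVE
False positives (alphabetical): pig yak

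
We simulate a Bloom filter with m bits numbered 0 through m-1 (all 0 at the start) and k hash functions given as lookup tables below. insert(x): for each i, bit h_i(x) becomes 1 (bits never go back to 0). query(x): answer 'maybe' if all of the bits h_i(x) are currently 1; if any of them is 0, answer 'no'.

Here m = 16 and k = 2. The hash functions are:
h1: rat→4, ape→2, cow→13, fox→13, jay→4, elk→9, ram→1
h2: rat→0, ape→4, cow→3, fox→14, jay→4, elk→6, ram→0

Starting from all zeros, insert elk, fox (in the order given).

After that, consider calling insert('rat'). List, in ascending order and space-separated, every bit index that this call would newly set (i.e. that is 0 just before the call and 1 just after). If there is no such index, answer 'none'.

Answer: 0 4

Derivation:
Start: bits=0000000000000000
After insert 'elk': sets bits 6 9 -> bits=0000001001000000
After insert 'fox': sets bits 13 14 -> bits=0000001001000110
insert 'rat' would touch bits 0 4; currently bit0=0, bit4=0
Bits that are 0 among those (would change 0->1): 0 4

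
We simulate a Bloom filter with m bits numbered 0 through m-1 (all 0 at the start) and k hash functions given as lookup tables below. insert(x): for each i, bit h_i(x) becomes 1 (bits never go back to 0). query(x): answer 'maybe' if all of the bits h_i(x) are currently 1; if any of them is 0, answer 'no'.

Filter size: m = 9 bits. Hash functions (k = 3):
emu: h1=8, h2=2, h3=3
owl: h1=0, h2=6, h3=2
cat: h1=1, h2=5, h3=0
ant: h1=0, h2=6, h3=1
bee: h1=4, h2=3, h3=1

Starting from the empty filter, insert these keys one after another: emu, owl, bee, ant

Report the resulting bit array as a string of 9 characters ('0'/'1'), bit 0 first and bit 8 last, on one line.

Start: bits=000000000
After insert 'emu': sets bits 2 3 8 -> bits=001100001
After insert 'owl': sets bits 0 2 6 -> bits=101100101
After insert 'bee': sets bits 1 3 4 -> bits=111110101
After insert 'ant': sets bits 0 1 6 -> bits=111110101

Answer: 111110101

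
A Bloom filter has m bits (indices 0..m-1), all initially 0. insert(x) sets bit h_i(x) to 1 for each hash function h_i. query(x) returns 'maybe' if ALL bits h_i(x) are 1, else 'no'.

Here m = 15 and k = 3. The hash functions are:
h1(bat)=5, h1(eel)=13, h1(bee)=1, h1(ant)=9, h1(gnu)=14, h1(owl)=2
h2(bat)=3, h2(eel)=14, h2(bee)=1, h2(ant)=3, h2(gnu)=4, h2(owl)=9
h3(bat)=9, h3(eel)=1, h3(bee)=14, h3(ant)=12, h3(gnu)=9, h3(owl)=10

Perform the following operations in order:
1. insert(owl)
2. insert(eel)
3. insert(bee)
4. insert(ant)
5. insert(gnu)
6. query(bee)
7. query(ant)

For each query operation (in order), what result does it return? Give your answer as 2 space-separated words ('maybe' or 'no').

Start: bits=000000000000000
Op 1: insert owl -> sets bits 2 9 10 -> bits=001000000110000
Op 2: insert eel -> sets bits 1 13 14 -> bits=011000000110011
Op 3: insert bee -> sets bits 1 14 -> bits=011000000110011
Op 4: insert ant -> sets bits 3 9 12 -> bits=011100000110111
Op 5: insert gnu -> sets bits 4 9 14 -> bits=011110000110111
Op 6: query bee -> checks bit1=1, bit14=1 (all 1) -> maybe
Op 7: query ant -> checks bit3=1, bit9=1, bit12=1 (all 1) -> maybe
Query results in order: maybe maybe

Answer: maybe maybe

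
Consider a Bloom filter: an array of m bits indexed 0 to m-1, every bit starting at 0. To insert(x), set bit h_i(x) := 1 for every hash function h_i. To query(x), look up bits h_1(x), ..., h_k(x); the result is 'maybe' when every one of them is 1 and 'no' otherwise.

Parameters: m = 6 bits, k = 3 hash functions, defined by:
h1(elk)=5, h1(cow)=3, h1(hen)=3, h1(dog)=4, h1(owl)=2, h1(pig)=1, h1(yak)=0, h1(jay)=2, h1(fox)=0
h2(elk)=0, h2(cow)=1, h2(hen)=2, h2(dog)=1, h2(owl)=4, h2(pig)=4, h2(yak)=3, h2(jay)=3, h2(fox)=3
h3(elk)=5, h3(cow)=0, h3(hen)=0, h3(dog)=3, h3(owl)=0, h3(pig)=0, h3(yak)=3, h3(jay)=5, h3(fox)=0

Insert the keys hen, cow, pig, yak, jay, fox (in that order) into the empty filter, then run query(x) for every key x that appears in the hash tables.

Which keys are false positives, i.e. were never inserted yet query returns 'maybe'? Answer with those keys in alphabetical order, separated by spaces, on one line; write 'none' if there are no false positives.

Answer: dog elk owl

Derivation:
Start: bits=000000
After insert 'hen': sets bits 0 2 3 -> bits=101100
After insert 'cow': sets bits 0 1 3 -> bits=111100
After insert 'pig': sets bits 0 1 4 -> bits=111110
After insert 'yak': sets bits 0 3 -> bits=111110
After insert 'jay': sets bits 2 3 5 -> bits=111111
After insert 'fox': sets bits 0 3 -> bits=111111
Not inserted: dog elk owl — query each against bits=111111:
query dog: checks bit1=1, bit3=1, bit4=1 (all 1) -> maybe => FALSE POSITIVE
query elk: checks bit0=1, bit5=1 (all 1) -> maybe => FALSE POSITIVE
query owl: checks bit0=1, bit2=1, bit4=1 (all 1) -> maybe => FALSE POSITIVE
False positives (alphabetical): dog elk owl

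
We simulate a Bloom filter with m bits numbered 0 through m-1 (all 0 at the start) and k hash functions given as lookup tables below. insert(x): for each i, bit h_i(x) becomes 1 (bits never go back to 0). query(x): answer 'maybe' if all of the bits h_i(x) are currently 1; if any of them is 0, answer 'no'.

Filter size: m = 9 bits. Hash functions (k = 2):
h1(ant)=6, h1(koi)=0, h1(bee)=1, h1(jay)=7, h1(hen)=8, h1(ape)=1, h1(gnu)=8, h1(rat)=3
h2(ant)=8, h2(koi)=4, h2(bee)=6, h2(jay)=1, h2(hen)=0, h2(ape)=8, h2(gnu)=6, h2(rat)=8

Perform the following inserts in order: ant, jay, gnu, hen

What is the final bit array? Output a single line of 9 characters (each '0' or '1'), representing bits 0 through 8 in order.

Start: bits=000000000
After insert 'ant': sets bits 6 8 -> bits=000000101
After insert 'jay': sets bits 1 7 -> bits=010000111
After insert 'gnu': sets bits 6 8 -> bits=010000111
After insert 'hen': sets bits 0 8 -> bits=110000111

Answer: 110000111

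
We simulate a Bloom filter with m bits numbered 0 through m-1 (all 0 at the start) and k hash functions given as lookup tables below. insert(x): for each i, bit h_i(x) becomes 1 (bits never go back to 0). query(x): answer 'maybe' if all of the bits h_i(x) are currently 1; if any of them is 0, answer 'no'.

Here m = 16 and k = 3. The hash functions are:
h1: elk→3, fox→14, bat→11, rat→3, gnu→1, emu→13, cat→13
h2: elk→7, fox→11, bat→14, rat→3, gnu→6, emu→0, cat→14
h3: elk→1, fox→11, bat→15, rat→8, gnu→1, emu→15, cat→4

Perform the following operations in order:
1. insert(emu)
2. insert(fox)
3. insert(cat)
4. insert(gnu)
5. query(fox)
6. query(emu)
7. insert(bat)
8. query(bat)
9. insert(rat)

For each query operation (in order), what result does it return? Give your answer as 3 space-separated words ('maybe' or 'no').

Answer: maybe maybe maybe

Derivation:
Start: bits=0000000000000000
Op 1: insert emu -> sets bits 0 13 15 -> bits=1000000000000101
Op 2: insert fox -> sets bits 11 14 -> bits=1000000000010111
Op 3: insert cat -> sets bits 4 13 14 -> bits=1000100000010111
Op 4: insert gnu -> sets bits 1 6 -> bits=1100101000010111
Op 5: query fox -> checks bit11=1, bit14=1 (all 1) -> maybe
Op 6: query emu -> checks bit0=1, bit13=1, bit15=1 (all 1) -> maybe
Op 7: insert bat -> sets bits 11 14 15 -> bits=1100101000010111
Op 8: query bat -> checks bit11=1, bit14=1, bit15=1 (all 1) -> maybe
Op 9: insert rat -> sets bits 3 8 -> bits=1101101010010111
Query results in order: maybe maybe maybe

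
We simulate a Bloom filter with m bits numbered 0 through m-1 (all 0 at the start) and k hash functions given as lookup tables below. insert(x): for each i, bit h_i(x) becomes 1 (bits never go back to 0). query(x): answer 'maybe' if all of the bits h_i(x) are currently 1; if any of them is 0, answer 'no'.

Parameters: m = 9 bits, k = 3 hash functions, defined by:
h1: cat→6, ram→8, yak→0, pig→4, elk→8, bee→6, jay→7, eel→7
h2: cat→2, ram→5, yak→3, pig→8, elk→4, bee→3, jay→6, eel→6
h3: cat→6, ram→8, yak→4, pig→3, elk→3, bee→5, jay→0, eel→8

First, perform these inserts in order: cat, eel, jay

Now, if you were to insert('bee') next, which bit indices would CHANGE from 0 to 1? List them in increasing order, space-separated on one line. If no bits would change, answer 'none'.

Answer: 3 5

Derivation:
Start: bits=000000000
After insert 'cat': sets bits 2 6 -> bits=001000100
After insert 'eel': sets bits 6 7 8 -> bits=001000111
After insert 'jay': sets bits 0 6 7 -> bits=101000111
insert 'bee' would touch bits 3 5 6; currently bit3=0, bit5=0, bit6=1
Bits that are 0 among those (would change 0->1): 3 5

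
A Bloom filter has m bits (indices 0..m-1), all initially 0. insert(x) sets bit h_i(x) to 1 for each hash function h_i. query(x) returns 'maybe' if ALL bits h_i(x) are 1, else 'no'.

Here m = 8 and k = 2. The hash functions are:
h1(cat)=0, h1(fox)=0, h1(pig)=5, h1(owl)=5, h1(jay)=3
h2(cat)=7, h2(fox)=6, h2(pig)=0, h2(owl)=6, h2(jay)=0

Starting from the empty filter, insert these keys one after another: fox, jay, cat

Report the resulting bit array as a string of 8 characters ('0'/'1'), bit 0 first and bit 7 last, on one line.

Answer: 10010011

Derivation:
Start: bits=00000000
After insert 'fox': sets bits 0 6 -> bits=10000010
After insert 'jay': sets bits 0 3 -> bits=10010010
After insert 'cat': sets bits 0 7 -> bits=10010011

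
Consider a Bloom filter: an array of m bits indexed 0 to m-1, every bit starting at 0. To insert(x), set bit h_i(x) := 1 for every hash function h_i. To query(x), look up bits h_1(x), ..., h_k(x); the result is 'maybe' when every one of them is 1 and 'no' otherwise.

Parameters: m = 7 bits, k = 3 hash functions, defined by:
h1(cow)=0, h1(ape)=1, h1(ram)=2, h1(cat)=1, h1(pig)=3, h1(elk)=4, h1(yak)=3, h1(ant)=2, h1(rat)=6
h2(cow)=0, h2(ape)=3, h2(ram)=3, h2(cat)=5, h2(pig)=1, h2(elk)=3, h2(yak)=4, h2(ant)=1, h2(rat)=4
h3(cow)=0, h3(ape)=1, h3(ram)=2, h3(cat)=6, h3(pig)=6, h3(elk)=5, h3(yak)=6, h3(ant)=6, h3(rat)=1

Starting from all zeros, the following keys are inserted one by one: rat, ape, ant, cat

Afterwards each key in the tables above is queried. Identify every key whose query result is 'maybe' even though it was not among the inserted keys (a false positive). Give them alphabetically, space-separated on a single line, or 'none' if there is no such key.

Answer: elk pig ram yak

Derivation:
Start: bits=0000000
After insert 'rat': sets bits 1 4 6 -> bits=0100101
After insert 'ape': sets bits 1 3 -> bits=0101101
After insert 'ant': sets bits 1 2 6 -> bits=0111101
After insert 'cat': sets bits 1 5 6 -> bits=0111111
Not inserted: cow elk pig ram yak — query each against bits=0111111:
query cow: checks bit0=0 (has a 0) -> no => not a false positive
query elk: checks bit3=1, bit4=1, bit5=1 (all 1) -> maybe => FALSE POSITIVE
query pig: checks bit1=1, bit3=1, bit6=1 (all 1) -> maybe => FALSE POSITIVE
query ram: checks bit2=1, bit3=1 (all 1) -> maybe => FALSE POSITIVE
query yak: checks bit3=1, bit4=1, bit6=1 (all 1) -> maybe => FALSE POSITIVE
False positives (alphabetical): elk pig ram yak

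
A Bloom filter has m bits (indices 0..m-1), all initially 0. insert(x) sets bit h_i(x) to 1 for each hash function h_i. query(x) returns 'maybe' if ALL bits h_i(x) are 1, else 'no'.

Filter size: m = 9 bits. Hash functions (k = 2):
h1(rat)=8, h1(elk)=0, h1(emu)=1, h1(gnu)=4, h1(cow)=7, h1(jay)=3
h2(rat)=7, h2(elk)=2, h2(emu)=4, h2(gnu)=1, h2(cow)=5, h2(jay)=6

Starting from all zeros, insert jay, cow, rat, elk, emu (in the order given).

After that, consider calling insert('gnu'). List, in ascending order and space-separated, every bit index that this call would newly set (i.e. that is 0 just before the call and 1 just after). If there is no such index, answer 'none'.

Start: bits=000000000
After insert 'jay': sets bits 3 6 -> bits=000100100
After insert 'cow': sets bits 5 7 -> bits=000101110
After insert 'rat': sets bits 7 8 -> bits=000101111
After insert 'elk': sets bits 0 2 -> bits=101101111
After insert 'emu': sets bits 1 4 -> bits=111111111
insert 'gnu' would touch bits 1 4; currently bit1=1, bit4=1
Bits that are 0 among those (would change 0->1): none

Answer: none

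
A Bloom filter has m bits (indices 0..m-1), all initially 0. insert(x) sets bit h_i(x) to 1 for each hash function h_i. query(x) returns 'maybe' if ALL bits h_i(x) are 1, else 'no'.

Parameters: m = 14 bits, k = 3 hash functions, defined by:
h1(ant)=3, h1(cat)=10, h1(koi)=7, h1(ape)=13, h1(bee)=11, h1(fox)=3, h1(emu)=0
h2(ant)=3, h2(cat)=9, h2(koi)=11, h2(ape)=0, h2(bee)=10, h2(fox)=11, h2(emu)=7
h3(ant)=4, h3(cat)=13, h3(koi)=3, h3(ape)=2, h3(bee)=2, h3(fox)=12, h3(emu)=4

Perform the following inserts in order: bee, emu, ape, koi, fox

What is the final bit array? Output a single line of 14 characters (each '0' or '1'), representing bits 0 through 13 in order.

Answer: 10111001001111

Derivation:
Start: bits=00000000000000
After insert 'bee': sets bits 2 10 11 -> bits=00100000001100
After insert 'emu': sets bits 0 4 7 -> bits=10101001001100
After insert 'ape': sets bits 0 2 13 -> bits=10101001001101
After insert 'koi': sets bits 3 7 11 -> bits=10111001001101
After insert 'fox': sets bits 3 11 12 -> bits=10111001001111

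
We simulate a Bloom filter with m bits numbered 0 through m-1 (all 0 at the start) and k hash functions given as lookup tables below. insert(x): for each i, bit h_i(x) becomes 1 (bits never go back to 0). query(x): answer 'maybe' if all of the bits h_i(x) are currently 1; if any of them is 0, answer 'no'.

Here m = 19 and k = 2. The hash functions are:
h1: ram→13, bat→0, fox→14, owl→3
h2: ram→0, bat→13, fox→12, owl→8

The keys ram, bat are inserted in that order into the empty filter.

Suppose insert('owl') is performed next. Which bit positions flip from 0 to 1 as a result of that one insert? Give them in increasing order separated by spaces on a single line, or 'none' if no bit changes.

Answer: 3 8

Derivation:
Start: bits=0000000000000000000
After insert 'ram': sets bits 0 13 -> bits=1000000000000100000
After insert 'bat': sets bits 0 13 -> bits=1000000000000100000
insert 'owl' would touch bits 3 8; currently bit3=0, bit8=0
Bits that are 0 among those (would change 0->1): 3 8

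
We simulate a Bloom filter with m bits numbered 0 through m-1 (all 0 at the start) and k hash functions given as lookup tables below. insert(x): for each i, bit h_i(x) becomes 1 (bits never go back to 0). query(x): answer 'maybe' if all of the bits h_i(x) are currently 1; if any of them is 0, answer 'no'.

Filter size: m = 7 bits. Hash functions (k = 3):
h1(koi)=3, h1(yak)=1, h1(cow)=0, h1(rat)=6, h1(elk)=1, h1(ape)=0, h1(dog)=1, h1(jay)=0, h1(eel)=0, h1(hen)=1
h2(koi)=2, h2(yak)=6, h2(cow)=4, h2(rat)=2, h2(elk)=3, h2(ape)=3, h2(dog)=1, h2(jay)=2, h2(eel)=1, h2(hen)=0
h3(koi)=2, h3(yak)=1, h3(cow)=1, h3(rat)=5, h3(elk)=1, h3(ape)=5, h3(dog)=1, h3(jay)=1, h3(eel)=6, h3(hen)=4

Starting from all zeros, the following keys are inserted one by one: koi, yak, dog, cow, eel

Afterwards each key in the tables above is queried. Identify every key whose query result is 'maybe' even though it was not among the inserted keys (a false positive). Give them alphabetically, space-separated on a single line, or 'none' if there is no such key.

Start: bits=0000000
After insert 'koi': sets bits 2 3 -> bits=0011000
After insert 'yak': sets bits 1 6 -> bits=0111001
After insert 'dog': sets bits 1 -> bits=0111001
After insert 'cow': sets bits 0 1 4 -> bits=1111101
After insert 'eel': sets bits 0 1 6 -> bits=1111101
Not inserted: ape elk hen jay rat — query each against bits=1111101:
query ape: checks bit0=1, bit3=1, bit5=0 (has a 0) -> no => not a false positive
query elk: checks bit1=1, bit3=1 (all 1) -> maybe => FALSE POSITIVE
query hen: checks bit0=1, bit1=1, bit4=1 (all 1) -> maybe => FALSE POSITIVE
query jay: checks bit0=1, bit1=1, bit2=1 (all 1) -> maybe => FALSE POSITIVE
query rat: checks bit2=1, bit5=0, bit6=1 (has a 0) -> no => not a false positive
False positives (alphabetical): elk hen jay

Answer: elk hen jay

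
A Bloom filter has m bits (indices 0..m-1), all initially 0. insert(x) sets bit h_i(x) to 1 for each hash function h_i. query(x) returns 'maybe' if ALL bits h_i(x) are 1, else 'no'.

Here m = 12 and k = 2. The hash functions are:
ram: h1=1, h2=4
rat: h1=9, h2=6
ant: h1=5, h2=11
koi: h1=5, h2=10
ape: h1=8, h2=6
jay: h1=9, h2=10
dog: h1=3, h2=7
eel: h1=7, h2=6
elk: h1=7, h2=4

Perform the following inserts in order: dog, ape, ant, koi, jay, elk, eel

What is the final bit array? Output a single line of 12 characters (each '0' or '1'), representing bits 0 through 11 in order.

Start: bits=000000000000
After insert 'dog': sets bits 3 7 -> bits=000100010000
After insert 'ape': sets bits 6 8 -> bits=000100111000
After insert 'ant': sets bits 5 11 -> bits=000101111001
After insert 'koi': sets bits 5 10 -> bits=000101111011
After insert 'jay': sets bits 9 10 -> bits=000101111111
After insert 'elk': sets bits 4 7 -> bits=000111111111
After insert 'eel': sets bits 6 7 -> bits=000111111111

Answer: 000111111111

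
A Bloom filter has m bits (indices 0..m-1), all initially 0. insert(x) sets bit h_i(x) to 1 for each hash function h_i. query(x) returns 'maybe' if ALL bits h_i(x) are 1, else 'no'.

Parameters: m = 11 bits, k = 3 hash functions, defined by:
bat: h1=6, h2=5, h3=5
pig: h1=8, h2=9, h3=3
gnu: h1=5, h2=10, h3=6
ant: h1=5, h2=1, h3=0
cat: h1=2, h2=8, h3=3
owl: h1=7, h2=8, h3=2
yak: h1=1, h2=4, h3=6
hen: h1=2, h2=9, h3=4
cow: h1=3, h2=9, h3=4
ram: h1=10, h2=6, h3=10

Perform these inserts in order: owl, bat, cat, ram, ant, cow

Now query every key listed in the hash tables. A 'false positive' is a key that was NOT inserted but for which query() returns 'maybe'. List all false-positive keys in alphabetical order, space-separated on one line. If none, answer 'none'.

Answer: gnu hen pig yak

Derivation:
Start: bits=00000000000
After insert 'owl': sets bits 2 7 8 -> bits=00100001100
After insert 'bat': sets bits 5 6 -> bits=00100111100
After insert 'cat': sets bits 2 3 8 -> bits=00110111100
After insert 'ram': sets bits 6 10 -> bits=00110111101
After insert 'ant': sets bits 0 1 5 -> bits=11110111101
After insert 'cow': sets bits 3 4 9 -> bits=11111111111
Not inserted: gnu hen pig yak — query each against bits=11111111111:
query gnu: checks bit5=1, bit6=1, bit10=1 (all 1) -> maybe => FALSE POSITIVE
query hen: checks bit2=1, bit4=1, bit9=1 (all 1) -> maybe => FALSE POSITIVE
query pig: checks bit3=1, bit8=1, bit9=1 (all 1) -> maybe => FALSE POSITIVE
query yak: checks bit1=1, bit4=1, bit6=1 (all 1) -> maybe => FALSE POSITIVE
False positives (alphabetical): gnu hen pig yak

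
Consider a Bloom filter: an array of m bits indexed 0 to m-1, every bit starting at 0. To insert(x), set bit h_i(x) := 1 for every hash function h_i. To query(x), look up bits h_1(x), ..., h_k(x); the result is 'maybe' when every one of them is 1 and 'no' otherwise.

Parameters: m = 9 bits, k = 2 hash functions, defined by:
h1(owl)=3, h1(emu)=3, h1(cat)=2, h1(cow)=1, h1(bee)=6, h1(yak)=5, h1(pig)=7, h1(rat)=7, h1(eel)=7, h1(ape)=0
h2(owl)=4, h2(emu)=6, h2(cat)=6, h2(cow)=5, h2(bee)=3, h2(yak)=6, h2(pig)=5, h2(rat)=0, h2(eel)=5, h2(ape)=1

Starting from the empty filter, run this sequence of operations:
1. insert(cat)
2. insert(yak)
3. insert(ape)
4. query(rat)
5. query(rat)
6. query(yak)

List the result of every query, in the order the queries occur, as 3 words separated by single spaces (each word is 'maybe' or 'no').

Answer: no no maybe

Derivation:
Start: bits=000000000
Op 1: insert cat -> sets bits 2 6 -> bits=001000100
Op 2: insert yak -> sets bits 5 6 -> bits=001001100
Op 3: insert ape -> sets bits 0 1 -> bits=111001100
Op 4: query rat -> checks bit0=1, bit7=0 (has a 0) -> no
Op 5: query rat -> checks bit0=1, bit7=0 (has a 0) -> no
Op 6: query yak -> checks bit5=1, bit6=1 (all 1) -> maybe
Query results in order: no no maybe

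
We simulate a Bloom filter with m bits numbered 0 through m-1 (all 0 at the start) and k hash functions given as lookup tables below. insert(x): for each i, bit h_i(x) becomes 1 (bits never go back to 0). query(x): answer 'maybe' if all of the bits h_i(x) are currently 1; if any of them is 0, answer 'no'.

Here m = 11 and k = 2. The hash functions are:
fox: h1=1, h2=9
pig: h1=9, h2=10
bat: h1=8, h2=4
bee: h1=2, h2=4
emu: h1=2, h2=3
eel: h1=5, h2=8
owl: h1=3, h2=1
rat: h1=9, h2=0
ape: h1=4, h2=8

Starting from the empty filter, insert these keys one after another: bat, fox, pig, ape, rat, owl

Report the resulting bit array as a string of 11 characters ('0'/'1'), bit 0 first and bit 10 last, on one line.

Answer: 11011000111

Derivation:
Start: bits=00000000000
After insert 'bat': sets bits 4 8 -> bits=00001000100
After insert 'fox': sets bits 1 9 -> bits=01001000110
After insert 'pig': sets bits 9 10 -> bits=01001000111
After insert 'ape': sets bits 4 8 -> bits=01001000111
After insert 'rat': sets bits 0 9 -> bits=11001000111
After insert 'owl': sets bits 1 3 -> bits=11011000111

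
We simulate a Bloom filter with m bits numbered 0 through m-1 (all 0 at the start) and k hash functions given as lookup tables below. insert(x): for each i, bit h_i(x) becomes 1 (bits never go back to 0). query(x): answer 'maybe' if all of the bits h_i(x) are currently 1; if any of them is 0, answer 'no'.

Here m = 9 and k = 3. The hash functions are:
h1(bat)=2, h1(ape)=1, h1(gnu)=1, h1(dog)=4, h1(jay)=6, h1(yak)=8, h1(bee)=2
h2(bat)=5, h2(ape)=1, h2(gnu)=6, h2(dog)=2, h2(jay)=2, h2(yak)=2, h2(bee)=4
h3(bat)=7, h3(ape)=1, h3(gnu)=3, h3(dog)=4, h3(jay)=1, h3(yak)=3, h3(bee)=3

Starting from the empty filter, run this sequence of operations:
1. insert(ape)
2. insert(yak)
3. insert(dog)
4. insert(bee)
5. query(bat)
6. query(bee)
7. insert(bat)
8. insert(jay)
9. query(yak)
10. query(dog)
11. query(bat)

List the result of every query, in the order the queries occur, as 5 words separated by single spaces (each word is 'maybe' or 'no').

Answer: no maybe maybe maybe maybe

Derivation:
Start: bits=000000000
Op 1: insert ape -> sets bits 1 -> bits=010000000
Op 2: insert yak -> sets bits 2 3 8 -> bits=011100001
Op 3: insert dog -> sets bits 2 4 -> bits=011110001
Op 4: insert bee -> sets bits 2 3 4 -> bits=011110001
Op 5: query bat -> checks bit2=1, bit5=0, bit7=0 (has a 0) -> no
Op 6: query bee -> checks bit2=1, bit3=1, bit4=1 (all 1) -> maybe
Op 7: insert bat -> sets bits 2 5 7 -> bits=011111011
Op 8: insert jay -> sets bits 1 2 6 -> bits=011111111
Op 9: query yak -> checks bit2=1, bit3=1, bit8=1 (all 1) -> maybe
Op 10: query dog -> checks bit2=1, bit4=1 (all 1) -> maybe
Op 11: query bat -> checks bit2=1, bit5=1, bit7=1 (all 1) -> maybe
Query results in order: no maybe maybe maybe maybe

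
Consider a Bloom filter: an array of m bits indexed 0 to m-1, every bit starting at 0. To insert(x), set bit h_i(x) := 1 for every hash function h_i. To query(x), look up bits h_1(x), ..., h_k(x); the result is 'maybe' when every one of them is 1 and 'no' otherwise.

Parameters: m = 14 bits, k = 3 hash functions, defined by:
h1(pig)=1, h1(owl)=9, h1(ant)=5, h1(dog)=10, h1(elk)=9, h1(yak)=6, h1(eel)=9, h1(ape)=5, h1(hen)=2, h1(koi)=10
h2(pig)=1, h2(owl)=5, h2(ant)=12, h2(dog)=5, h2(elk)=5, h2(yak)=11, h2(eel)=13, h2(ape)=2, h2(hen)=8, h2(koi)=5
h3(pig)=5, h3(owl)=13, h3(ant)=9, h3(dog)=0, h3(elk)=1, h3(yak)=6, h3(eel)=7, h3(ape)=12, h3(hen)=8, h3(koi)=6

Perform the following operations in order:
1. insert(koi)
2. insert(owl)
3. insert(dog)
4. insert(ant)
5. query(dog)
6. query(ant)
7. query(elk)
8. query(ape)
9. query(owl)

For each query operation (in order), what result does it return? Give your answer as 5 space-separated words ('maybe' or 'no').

Answer: maybe maybe no no maybe

Derivation:
Start: bits=00000000000000
Op 1: insert koi -> sets bits 5 6 10 -> bits=00000110001000
Op 2: insert owl -> sets bits 5 9 13 -> bits=00000110011001
Op 3: insert dog -> sets bits 0 5 10 -> bits=10000110011001
Op 4: insert ant -> sets bits 5 9 12 -> bits=10000110011011
Op 5: query dog -> checks bit0=1, bit5=1, bit10=1 (all 1) -> maybe
Op 6: query ant -> checks bit5=1, bit9=1, bit12=1 (all 1) -> maybe
Op 7: query elk -> checks bit1=0, bit5=1, bit9=1 (has a 0) -> no
Op 8: query ape -> checks bit2=0, bit5=1, bit12=1 (has a 0) -> no
Op 9: query owl -> checks bit5=1, bit9=1, bit13=1 (all 1) -> maybe
Query results in order: maybe maybe no no maybe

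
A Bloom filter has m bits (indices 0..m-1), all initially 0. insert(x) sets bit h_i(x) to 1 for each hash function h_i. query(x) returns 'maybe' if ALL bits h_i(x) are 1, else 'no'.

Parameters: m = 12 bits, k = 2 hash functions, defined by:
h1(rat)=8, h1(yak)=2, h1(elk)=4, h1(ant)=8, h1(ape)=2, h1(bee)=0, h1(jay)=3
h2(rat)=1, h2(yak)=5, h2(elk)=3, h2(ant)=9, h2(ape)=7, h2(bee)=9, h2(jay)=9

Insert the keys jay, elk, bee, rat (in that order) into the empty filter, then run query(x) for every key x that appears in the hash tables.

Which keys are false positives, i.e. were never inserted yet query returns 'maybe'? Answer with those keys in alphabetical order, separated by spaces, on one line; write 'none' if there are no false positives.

Start: bits=000000000000
After insert 'jay': sets bits 3 9 -> bits=000100000100
After insert 'elk': sets bits 3 4 -> bits=000110000100
After insert 'bee': sets bits 0 9 -> bits=100110000100
After insert 'rat': sets bits 1 8 -> bits=110110001100
Not inserted: ant ape yak — query each against bits=110110001100:
query ant: checks bit8=1, bit9=1 (all 1) -> maybe => FALSE POSITIVE
query ape: checks bit2=0, bit7=0 (has a 0) -> no => not a false positive
query yak: checks bit2=0, bit5=0 (has a 0) -> no => not a false positive
False positives (alphabetical): ant

Answer: ant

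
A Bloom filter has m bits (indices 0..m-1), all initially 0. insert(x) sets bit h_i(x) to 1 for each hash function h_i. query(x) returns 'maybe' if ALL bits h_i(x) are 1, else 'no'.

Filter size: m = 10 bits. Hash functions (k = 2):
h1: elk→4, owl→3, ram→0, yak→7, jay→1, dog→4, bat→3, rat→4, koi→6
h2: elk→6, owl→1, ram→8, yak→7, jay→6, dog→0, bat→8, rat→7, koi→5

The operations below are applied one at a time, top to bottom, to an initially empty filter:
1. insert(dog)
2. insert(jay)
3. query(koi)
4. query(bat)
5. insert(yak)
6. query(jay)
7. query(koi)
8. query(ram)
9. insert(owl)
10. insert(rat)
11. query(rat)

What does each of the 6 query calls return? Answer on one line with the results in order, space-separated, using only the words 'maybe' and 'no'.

Answer: no no maybe no no maybe

Derivation:
Start: bits=0000000000
Op 1: insert dog -> sets bits 0 4 -> bits=1000100000
Op 2: insert jay -> sets bits 1 6 -> bits=1100101000
Op 3: query koi -> checks bit5=0, bit6=1 (has a 0) -> no
Op 4: query bat -> checks bit3=0, bit8=0 (has a 0) -> no
Op 5: insert yak -> sets bits 7 -> bits=1100101100
Op 6: query jay -> checks bit1=1, bit6=1 (all 1) -> maybe
Op 7: query koi -> checks bit5=0, bit6=1 (has a 0) -> no
Op 8: query ram -> checks bit0=1, bit8=0 (has a 0) -> no
Op 9: insert owl -> sets bits 1 3 -> bits=1101101100
Op 10: insert rat -> sets bits 4 7 -> bits=1101101100
Op 11: query rat -> checks bit4=1, bit7=1 (all 1) -> maybe
Query results in order: no no maybe no no maybe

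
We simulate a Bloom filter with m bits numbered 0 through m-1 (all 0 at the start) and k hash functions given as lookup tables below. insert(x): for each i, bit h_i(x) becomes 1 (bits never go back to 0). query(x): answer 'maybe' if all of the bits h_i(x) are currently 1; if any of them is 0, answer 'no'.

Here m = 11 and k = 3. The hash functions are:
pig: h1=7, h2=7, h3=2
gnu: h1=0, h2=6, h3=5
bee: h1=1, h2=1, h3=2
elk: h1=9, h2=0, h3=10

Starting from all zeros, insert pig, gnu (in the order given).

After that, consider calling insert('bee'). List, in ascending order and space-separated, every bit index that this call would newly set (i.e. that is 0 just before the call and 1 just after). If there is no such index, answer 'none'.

Answer: 1

Derivation:
Start: bits=00000000000
After insert 'pig': sets bits 2 7 -> bits=00100001000
After insert 'gnu': sets bits 0 5 6 -> bits=10100111000
insert 'bee' would touch bits 1 2; currently bit1=0, bit2=1
Bits that are 0 among those (would change 0->1): 1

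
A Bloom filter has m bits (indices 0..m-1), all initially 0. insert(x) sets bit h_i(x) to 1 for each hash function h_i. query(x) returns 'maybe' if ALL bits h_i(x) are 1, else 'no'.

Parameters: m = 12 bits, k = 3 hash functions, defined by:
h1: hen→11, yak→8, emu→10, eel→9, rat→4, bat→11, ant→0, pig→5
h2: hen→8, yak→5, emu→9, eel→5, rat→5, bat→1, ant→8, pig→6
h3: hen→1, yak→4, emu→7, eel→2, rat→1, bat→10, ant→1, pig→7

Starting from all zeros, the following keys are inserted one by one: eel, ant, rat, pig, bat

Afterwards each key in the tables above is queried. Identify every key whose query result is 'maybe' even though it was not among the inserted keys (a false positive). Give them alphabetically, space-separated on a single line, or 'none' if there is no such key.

Answer: emu hen yak

Derivation:
Start: bits=000000000000
After insert 'eel': sets bits 2 5 9 -> bits=001001000100
After insert 'ant': sets bits 0 1 8 -> bits=111001001100
After insert 'rat': sets bits 1 4 5 -> bits=111011001100
After insert 'pig': sets bits 5 6 7 -> bits=111011111100
After insert 'bat': sets bits 1 10 11 -> bits=111011111111
Not inserted: emu hen yak — query each against bits=111011111111:
query emu: checks bit7=1, bit9=1, bit10=1 (all 1) -> maybe => FALSE POSITIVE
query hen: checks bit1=1, bit8=1, bit11=1 (all 1) -> maybe => FALSE POSITIVE
query yak: checks bit4=1, bit5=1, bit8=1 (all 1) -> maybe => FALSE POSITIVE
False positives (alphabetical): emu hen yak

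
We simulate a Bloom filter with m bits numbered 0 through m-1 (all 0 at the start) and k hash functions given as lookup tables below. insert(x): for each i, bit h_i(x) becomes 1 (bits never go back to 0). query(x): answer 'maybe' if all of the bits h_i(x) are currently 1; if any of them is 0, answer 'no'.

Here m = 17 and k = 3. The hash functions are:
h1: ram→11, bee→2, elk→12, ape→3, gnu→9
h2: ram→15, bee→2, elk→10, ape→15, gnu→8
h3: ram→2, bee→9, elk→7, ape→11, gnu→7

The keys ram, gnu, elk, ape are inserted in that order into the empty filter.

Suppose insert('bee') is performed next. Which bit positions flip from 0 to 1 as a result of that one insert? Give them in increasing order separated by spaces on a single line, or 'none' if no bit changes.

Start: bits=00000000000000000
After insert 'ram': sets bits 2 11 15 -> bits=00100000000100010
After insert 'gnu': sets bits 7 8 9 -> bits=00100001110100010
After insert 'elk': sets bits 7 10 12 -> bits=00100001111110010
After insert 'ape': sets bits 3 11 15 -> bits=00110001111110010
insert 'bee' would touch bits 2 9; currently bit2=1, bit9=1
Bits that are 0 among those (would change 0->1): none

Answer: none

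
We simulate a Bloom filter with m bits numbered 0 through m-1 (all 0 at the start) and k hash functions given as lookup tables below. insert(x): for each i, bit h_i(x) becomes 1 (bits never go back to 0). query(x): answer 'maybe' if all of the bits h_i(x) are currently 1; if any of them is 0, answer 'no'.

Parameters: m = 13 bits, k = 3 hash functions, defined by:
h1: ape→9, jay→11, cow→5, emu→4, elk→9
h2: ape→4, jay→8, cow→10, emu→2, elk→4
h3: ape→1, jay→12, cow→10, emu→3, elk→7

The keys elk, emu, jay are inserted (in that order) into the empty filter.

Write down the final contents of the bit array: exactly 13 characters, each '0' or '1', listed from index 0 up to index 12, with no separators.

Start: bits=0000000000000
After insert 'elk': sets bits 4 7 9 -> bits=0000100101000
After insert 'emu': sets bits 2 3 4 -> bits=0011100101000
After insert 'jay': sets bits 8 11 12 -> bits=0011100111011

Answer: 0011100111011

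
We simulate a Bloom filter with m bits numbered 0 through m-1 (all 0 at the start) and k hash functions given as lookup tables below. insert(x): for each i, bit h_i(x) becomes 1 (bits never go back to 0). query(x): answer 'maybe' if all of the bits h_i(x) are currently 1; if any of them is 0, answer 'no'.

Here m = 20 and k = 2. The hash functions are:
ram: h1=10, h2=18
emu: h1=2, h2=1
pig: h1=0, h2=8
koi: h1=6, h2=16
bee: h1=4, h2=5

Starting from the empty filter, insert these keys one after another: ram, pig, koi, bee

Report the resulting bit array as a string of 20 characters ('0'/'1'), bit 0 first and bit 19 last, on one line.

Answer: 10001110101000001010

Derivation:
Start: bits=00000000000000000000
After insert 'ram': sets bits 10 18 -> bits=00000000001000000010
After insert 'pig': sets bits 0 8 -> bits=10000000101000000010
After insert 'koi': sets bits 6 16 -> bits=10000010101000001010
After insert 'bee': sets bits 4 5 -> bits=10001110101000001010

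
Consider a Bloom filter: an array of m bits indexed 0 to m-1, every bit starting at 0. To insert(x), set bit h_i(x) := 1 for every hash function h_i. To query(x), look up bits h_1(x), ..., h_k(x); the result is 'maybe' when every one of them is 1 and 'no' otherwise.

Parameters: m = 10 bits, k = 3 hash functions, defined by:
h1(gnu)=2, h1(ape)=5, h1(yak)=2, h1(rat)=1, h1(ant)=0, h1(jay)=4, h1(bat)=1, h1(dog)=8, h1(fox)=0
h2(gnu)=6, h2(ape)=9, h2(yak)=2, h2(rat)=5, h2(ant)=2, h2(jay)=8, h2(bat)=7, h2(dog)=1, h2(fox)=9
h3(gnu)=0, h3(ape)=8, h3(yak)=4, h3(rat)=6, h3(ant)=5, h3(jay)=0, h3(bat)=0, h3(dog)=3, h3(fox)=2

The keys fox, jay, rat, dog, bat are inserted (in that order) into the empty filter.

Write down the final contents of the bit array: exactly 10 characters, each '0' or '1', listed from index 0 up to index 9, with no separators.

Start: bits=0000000000
After insert 'fox': sets bits 0 2 9 -> bits=1010000001
After insert 'jay': sets bits 0 4 8 -> bits=1010100011
After insert 'rat': sets bits 1 5 6 -> bits=1110111011
After insert 'dog': sets bits 1 3 8 -> bits=1111111011
After insert 'bat': sets bits 0 1 7 -> bits=1111111111

Answer: 1111111111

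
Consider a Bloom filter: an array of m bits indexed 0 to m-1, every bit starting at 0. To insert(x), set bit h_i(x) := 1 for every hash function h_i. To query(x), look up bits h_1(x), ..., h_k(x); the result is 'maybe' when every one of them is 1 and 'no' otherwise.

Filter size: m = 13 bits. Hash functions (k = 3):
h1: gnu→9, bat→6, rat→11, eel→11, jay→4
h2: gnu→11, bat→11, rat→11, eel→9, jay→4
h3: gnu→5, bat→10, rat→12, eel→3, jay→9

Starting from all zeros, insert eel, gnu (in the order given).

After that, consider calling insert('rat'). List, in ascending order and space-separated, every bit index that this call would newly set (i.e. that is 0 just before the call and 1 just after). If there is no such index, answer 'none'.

Start: bits=0000000000000
After insert 'eel': sets bits 3 9 11 -> bits=0001000001010
After insert 'gnu': sets bits 5 9 11 -> bits=0001010001010
insert 'rat' would touch bits 11 12; currently bit11=1, bit12=0
Bits that are 0 among those (would change 0->1): 12

Answer: 12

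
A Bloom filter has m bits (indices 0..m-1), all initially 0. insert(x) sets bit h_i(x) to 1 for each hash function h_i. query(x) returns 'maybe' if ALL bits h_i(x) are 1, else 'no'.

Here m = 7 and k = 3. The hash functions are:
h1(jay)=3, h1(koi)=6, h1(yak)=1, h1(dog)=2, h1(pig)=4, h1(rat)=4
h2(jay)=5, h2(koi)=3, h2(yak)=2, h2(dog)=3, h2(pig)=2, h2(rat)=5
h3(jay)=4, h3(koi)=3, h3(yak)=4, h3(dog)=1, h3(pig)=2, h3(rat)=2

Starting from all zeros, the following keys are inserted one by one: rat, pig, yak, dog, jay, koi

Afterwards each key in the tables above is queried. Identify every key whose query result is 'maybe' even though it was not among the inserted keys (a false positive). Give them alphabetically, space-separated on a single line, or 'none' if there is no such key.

Answer: none

Derivation:
Start: bits=0000000
After insert 'rat': sets bits 2 4 5 -> bits=0010110
After insert 'pig': sets bits 2 4 -> bits=0010110
After insert 'yak': sets bits 1 2 4 -> bits=0110110
After insert 'dog': sets bits 1 2 3 -> bits=0111110
After insert 'jay': sets bits 3 4 5 -> bits=0111110
After insert 'koi': sets bits 3 6 -> bits=0111111
Not inserted: (none) — query each against bits=0111111:
False positives (alphabetical): none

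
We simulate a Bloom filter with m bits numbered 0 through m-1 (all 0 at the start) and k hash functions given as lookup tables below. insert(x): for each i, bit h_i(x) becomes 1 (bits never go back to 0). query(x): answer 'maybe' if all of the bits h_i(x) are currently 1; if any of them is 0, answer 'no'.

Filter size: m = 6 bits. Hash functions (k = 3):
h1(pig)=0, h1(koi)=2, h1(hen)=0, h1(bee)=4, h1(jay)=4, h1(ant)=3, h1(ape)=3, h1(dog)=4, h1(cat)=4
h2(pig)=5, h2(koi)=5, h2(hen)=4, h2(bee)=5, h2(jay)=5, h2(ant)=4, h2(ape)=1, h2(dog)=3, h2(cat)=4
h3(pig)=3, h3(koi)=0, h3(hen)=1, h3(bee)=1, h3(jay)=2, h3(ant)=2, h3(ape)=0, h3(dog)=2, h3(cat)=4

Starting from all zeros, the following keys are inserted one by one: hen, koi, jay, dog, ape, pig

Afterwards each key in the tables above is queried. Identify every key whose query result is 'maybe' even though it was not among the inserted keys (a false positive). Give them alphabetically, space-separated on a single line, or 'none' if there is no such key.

Start: bits=000000
After insert 'hen': sets bits 0 1 4 -> bits=110010
After insert 'koi': sets bits 0 2 5 -> bits=111011
After insert 'jay': sets bits 2 4 5 -> bits=111011
After insert 'dog': sets bits 2 3 4 -> bits=111111
After insert 'ape': sets bits 0 1 3 -> bits=111111
After insert 'pig': sets bits 0 3 5 -> bits=111111
Not inserted: ant bee cat — query each against bits=111111:
query ant: checks bit2=1, bit3=1, bit4=1 (all 1) -> maybe => FALSE POSITIVE
query bee: checks bit1=1, bit4=1, bit5=1 (all 1) -> maybe => FALSE POSITIVE
query cat: checks bit4=1 (all 1) -> maybe => FALSE POSITIVE
False positives (alphabetical): ant bee cat

Answer: ant bee cat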